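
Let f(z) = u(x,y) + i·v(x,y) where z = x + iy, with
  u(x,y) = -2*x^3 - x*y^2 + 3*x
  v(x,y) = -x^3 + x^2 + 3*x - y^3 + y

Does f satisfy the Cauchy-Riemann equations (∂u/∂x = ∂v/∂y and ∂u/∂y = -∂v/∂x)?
∂u/∂x = -6*x^2 - y^2 + 3
∂v/∂y = 1 - 3*y^2
∂u/∂y = -2*x*y
∂v/∂x = -3*x^2 + 2*x + 3
∂u/∂x ≠ ∂v/∂y and ∂u/∂y ≠ -∂v/∂x; the Cauchy-Riemann equations are not satisfied, so f is not analytic.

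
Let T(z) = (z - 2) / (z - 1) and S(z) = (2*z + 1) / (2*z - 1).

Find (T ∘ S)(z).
(T ∘ S)(z) = T(S(z)) = ((1)*S(z) + (-2))/((1)*S(z) + (-1)). Multiply numerator and denominator by 2*z - 1:
  numerator:   (1)*(2*z + 1) + (-2)*(2*z - 1) = -2*z + 3
  denominator: (1)*(2*z + 1) + (-1)*(2*z - 1) = 2
(T ∘ S)(z) = (-2*z + 3)/2

Final answer: (-2*z + 3)/2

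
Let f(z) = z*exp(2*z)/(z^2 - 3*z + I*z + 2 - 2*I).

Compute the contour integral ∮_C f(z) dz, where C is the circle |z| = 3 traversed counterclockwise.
-2*pi*exp(2 - 2*I) + pi*(2 + 2*I)*exp(4)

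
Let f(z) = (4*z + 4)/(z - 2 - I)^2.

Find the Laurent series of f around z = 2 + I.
(12 + 4*I)/(z - 2 - I)^2 + 4/(z - 2 - I)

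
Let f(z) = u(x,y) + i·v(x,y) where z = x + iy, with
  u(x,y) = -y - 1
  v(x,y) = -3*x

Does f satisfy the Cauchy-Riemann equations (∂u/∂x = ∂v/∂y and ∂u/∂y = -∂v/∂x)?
∂u/∂x = 0
∂v/∂y = 0
∂u/∂y = -1
∂v/∂x = -3
∂u/∂y ≠ -∂v/∂x; the Cauchy-Riemann equations are not satisfied, so f is not analytic.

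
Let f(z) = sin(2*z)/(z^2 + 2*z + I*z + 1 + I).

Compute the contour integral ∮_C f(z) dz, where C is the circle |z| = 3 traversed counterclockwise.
By the residue theorem, ∮_C f(z) dz = 2πi · (sum of the residues of f at the poles inside |z| = 3).

The denominator factors as (z + 1 + I)*(z + 1), so the singularities of f are simple poles at z = -1 - I, z = -1.
  |-1 - I|² = 2 < 9 = 3², so this pole is inside the contour.
  |-1|² = 1 < 9 = 3², so this pole is inside the contour.

With P(z) = sin(2*z) and Q(z) = z^2 + 2*z + I*z + 1 + I, each pole is simple, so Res(f, z₀) = P(z₀)/Q'(z₀) with Q'(z) = 2*z + 2 + I.
  Res(f, -1 - I) = P(-1 - I)/Q'(-1 - I) = (-sin(2 + 2*I))/(-I) = -I*sin(2 + 2*I)
  Res(f, -1) = P(-1)/Q'(-1) = (-sin(2))/(I) = I*sin(2)

Sum of residues inside C: -I*sin(2 + 2*I) + I*sin(2)
∮_C f(z) dz = 2πi · (-I*sin(2 + 2*I) + I*sin(2)) = -2*pi*sin(2) + 2*pi*sin(2 + 2*I)

Final answer: -2*pi*sin(2) + 2*pi*sin(2 + 2*I)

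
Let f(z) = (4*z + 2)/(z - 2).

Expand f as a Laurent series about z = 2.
Put w = z - (2), i.e. z = w + 2. The denominator is w, so it suffices to rewrite the numerator in powers of w.

P(z) = 4*z + 2
P(w + 2) = 10 + 4*w

Dividing each term by w:
  f = 10/w + 4

Substituting back w = z - 2:
  f(z) = 10/(z - 2) + 4

The series is finite because the numerator is a polynomial; the negative powers form the principal part, and the coefficient of 1/(z - 2) gives Res(f, 2) = 10.

Final answer: 10/(z - 2) + 4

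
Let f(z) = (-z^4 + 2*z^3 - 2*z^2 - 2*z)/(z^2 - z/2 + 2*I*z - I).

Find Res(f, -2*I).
Write f(z) = P(z)/Q(z) with P(z) = -z^4 + 2*z^3 - 2*z^2 - 2*z and Q(z) = z^2 - z/2 + 2*I*z - I.
The denominator factors as Q(z) = (z + 2*I)*(z - 1/2), so z = -2*I is a simple zero of Q and P is analytic there; z = -2*I is therefore a simple pole and
  Res(f, z₀) = P(z₀)/Q'(z₀).

Q'(z) = 2*z - 1/2 + 2*I, so Q'(-2*I) = -1/2 - 2*I.
P(-2*I) = -8 + 20*I.

Res(f, -2*I) = (-8 + 20*I)/(-1/2 - 2*I) = -144/17 - 104*I/17

Final answer: -144/17 - 104*I/17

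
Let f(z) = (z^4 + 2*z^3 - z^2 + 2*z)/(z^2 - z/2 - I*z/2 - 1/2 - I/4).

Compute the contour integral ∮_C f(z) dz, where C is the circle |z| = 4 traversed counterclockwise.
By the residue theorem, ∮_C f(z) dz = 2πi · (sum of the residues of f at the poles inside |z| = 4).

The denominator factors as (z + 1/2)*(z - 1 - I/2), so the singularities of f are simple poles at z = -1/2, z = 1 + I/2.
  |-1/2|² = 1/4 < 16 = 4², so this pole is inside the contour.
  |1 + I/2|² = 5/4 < 16 = 4², so this pole is inside the contour.

With P(z) = z^4 + 2*z^3 - z^2 + 2*z and Q(z) = z^2 - z/2 - I*z/2 - 1/2 - I/4, each pole is simple, so Res(f, z₀) = P(z₀)/Q'(z₀) with Q'(z) = 2*z - 1/2 - I/2.
  Res(f, -1/2) = P(-1/2)/Q'(-1/2) = (-23/16)/(-3/2 - I/2) = 69/80 - 23*I/80
  Res(f, 1 + I/2) = P(1 + I/2)/Q'(1 + I/2) = (21/16 + 17*I/4)/(3/2 + I/2) = 131/80 + 183*I/80

Sum of residues inside C: 5/2 + 2*I
∮_C f(z) dz = 2πi · (5/2 + 2*I) = pi*(-4 + 5*I)

Final answer: pi*(-4 + 5*I)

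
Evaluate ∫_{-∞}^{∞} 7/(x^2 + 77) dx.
Let f(z) = 7/(z^2 + 77). The denominator has no real zeros and deg Q - deg P = 2 ≥ 2, so the integral of f over the upper semicircle |z| = R tends to 0 as R → ∞. Closing the contour in the upper half-plane,
  ∫_{-∞}^{∞} f(x) dx = 2πi · Σ Res(f, z_k)  over the poles with Im z_k > 0.

Zeros of the denominator: z^2 + 77 = 0 gives z = ±sqrt(77)*I.
Upper half-plane: z = sqrt(77)*I (simple).

Each pole is a simple zero of Q(z) = z^2 + 77, so Res(f, z₀) = P(z₀)/Q'(z₀) with P(z) = 7, Q'(z) = 2*z:
  Res(f, sqrt(77)*I) = (7)/(2*sqrt(77)*I) = -sqrt(77)*I/22

∫_{-∞}^{∞} f(x) dx = 2πi · (-sqrt(77)*I/22) = sqrt(77)*pi/11

Final answer: sqrt(77)*pi/11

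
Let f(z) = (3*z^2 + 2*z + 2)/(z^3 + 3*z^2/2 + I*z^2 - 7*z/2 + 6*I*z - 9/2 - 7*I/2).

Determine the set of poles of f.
{-3 + I, -I, 3/2 - I}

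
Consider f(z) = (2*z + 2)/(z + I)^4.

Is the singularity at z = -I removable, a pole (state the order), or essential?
Write f(z) = g(z)/(z + I)^4 with g(z) = 2*z + 2.
g is entire and g(-I) = 2 - 2*I ≠ 0, so no factor of (z + I) cancels: the Laurent expansion of f about z = -I starts at the power -4, i.e. lim_{z→z₀} (z - z₀)^4 f(z) = 2 - 2*I is finite and nonzero.
So z = -I is a pole of order 4.

Final answer: pole of order 4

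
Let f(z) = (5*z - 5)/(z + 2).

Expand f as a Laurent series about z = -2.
-15/(z + 2) + 5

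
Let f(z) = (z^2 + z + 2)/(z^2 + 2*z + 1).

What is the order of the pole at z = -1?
Factor the denominator:
  z^2 + 2*z + 1 = (z + 1)^2

The numerator P(z) = z^2 + z + 2 has P(-1) = 2 ≠ 0, so no factor of (z + 1) cancels.
Near z = -1 we can therefore write f(z) = g(z)/(z + 1)^2 with g analytic at -1 and g(-1) ≠ 0 (g is just the numerator).

Hence z = -1 is a pole of order 2.

Final answer: 2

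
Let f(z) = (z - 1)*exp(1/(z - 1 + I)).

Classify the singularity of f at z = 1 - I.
Let u = z - 1 + I. Then
  e^(1/u) = Σ_{k≥0} (1)^k/(k!·u^k) = 1 + 1/u + 1/(2*u^2) + 1/(6*u^3) + ...
which has infinitely many negative powers of u, so exp(1/(z - 1 + I)) has an essential singularity at z = 1 - I.
The extra factor z - 1 is a nonzero polynomial; if the product had at most a pole at z = 1 - I, dividing by that polynomial would leave exp(1/(z - 1 + I)) with at most a pole too — contradiction. (Equivalently, the product's Laurent series still has infinitely many negative powers.)
So the singularity is essential.

Final answer: essential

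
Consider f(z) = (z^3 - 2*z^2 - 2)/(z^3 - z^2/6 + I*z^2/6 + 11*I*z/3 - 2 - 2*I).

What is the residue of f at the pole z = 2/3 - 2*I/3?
Write f(z) = P(z)/Q(z) with P(z) = z^3 - 2*z^2 - 2 and Q(z) = z^3 - z^2/6 + I*z^2/6 + 11*I*z/3 - 2 - 2*I.
The denominator factors as Q(z) = (z + 3/2 - 3*I/2)*(z - 1 + I)*(z - 2/3 + 2*I/3), so z = 2/3 - 2*I/3 is a simple zero of Q and P is analytic there; z = 2/3 - 2*I/3 is therefore a simple pole and
  Res(f, z₀) = P(z₀)/Q'(z₀).

Q'(z) = 3*z^2 - z/3 + I*z/3 + 11*I/3, so Q'(2/3 - 2*I/3) = 13*I/9.
P(2/3 - 2*I/3) = -70/27 + 32*I/27.

Res(f, 2/3 - 2*I/3) = (-70/27 + 32*I/27)/(13*I/9) = 32/39 + 70*I/39

Final answer: 32/39 + 70*I/39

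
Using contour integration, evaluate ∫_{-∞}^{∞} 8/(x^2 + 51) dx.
Let f(z) = 8/(z^2 + 51). The denominator has no real zeros and deg Q - deg P = 2 ≥ 2, so the integral of f over the upper semicircle |z| = R tends to 0 as R → ∞. Closing the contour in the upper half-plane,
  ∫_{-∞}^{∞} f(x) dx = 2πi · Σ Res(f, z_k)  over the poles with Im z_k > 0.

Zeros of the denominator: z^2 + 51 = 0 gives z = ±sqrt(51)*I.
Upper half-plane: z = sqrt(51)*I (simple).

Each pole is a simple zero of Q(z) = z^2 + 51, so Res(f, z₀) = P(z₀)/Q'(z₀) with P(z) = 8, Q'(z) = 2*z:
  Res(f, sqrt(51)*I) = (8)/(2*sqrt(51)*I) = -4*sqrt(51)*I/51

∫_{-∞}^{∞} f(x) dx = 2πi · (-4*sqrt(51)*I/51) = 8*sqrt(51)*pi/51

Final answer: 8*sqrt(51)*pi/51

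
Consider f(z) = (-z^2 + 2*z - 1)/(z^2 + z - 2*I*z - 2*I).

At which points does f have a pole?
The singularities of f are the zeros of the denominator. Factoring,
  z^2 + z - 2*I*z - 2*I = (z + 1)*(z - 2*I)
so the candidates are z = -1, z = 2*I.

Check the numerator P(z) = -z^2 + 2*z - 1 at each one:
  P(-1) = -4 ≠ 0, so z = -1 is a (simple) pole.
  P(2*I) = 3 + 4*I ≠ 0, so z = 2*I is a (simple) pole.

Poles of f: {-1, 2*I}

Final answer: {-1, 2*I}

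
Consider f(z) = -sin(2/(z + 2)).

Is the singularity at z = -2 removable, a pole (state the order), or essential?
Let u = z + 2. Then
  sin(2/u) = Σ_{k≥0} (-1)^k (2)^(2k+1)/((2k+1)!·u^(2k+1)) = 2/u - 4/(3*u^3) + 4/(15*u^5) + ...
which has infinitely many negative powers of u, so sin(2/(z + 2)) has an essential singularity at z = -2.
So the singularity is essential.

Final answer: essential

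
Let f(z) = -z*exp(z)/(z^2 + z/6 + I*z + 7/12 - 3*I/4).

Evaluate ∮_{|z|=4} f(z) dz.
By the residue theorem, ∮_C f(z) dz = 2πi · (sum of the residues of f at the poles inside |z| = 4).

The denominator factors as (z - 1/3 - I/2)*(z + 1/2 + 3*I/2), so the singularities of f are simple poles at z = 1/3 + I/2, z = -1/2 - 3*I/2.
  |1/3 + I/2|² = 13/36 < 16 = 4², so this pole is inside the contour.
  |-1/2 - 3*I/2|² = 5/2 < 16 = 4², so this pole is inside the contour.

With P(z) = -z*exp(z) and Q(z) = z^2 + z/6 + I*z + 7/12 - 3*I/4, each pole is simple, so Res(f, z₀) = P(z₀)/Q'(z₀) with Q'(z) = 2*z + 1/6 + I.
  Res(f, 1/3 + I/2) = P(1/3 + I/2)/Q'(1/3 + I/2) = ((-1/3 - I/2)*exp(1/3 + I/2))/(5/6 + 2*I) = (-46/169 + 9*I/169)*exp(1/3 + I/2)
  Res(f, -1/2 - 3*I/2) = P(-1/2 - 3*I/2)/Q'(-1/2 - 3*I/2) = ((1/2 + 3*I/2)*exp(-1/2 - 3*I/2))/(-5/6 - 2*I) = (-123/169 - 9*I/169)*exp(-1/2 - 3*I/2)

Sum of residues inside C: (-46/169 + 9*I/169)*exp(1/3 + I/2) + (-123/169 - 9*I/169)*exp(-1/2 - 3*I/2)
∮_C f(z) dz = 2πi · ((-46/169 + 9*I/169)*exp(1/3 + I/2) + (-123/169 - 9*I/169)*exp(-1/2 - 3*I/2)) = pi*(-18/169 - 92*I/169)*exp(1/3 + I/2) + pi*(18/169 - 246*I/169)*exp(-1/2 - 3*I/2)

Final answer: pi*(-18/169 - 92*I/169)*exp(1/3 + I/2) + pi*(18/169 - 246*I/169)*exp(-1/2 - 3*I/2)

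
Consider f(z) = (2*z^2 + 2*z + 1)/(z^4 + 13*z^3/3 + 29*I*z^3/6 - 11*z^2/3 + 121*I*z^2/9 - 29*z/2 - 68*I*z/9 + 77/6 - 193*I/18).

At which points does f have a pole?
The singularities of f are the zeros of the denominator. Factoring,
  z^4 + 13*z^3/3 + 29*I*z^3/6 - 11*z^2/3 + 121*I*z^2/9 - 29*z/2 - 68*I*z/9 + 77/6 - 193*I/18 = (z - 1)*(z + 3 + I/3)*(z + 2 + 3*I)*(z + 1/3 + 3*I/2)
so the candidates are z = 1, z = -3 - I/3, z = -2 - 3*I, z = -1/3 - 3*I/2.

Check the numerator P(z) = 2*z^2 + 2*z + 1 at each one:
  P(1) = 5 ≠ 0, so z = 1 is a (simple) pole.
  P(-3 - I/3) = 115/9 + 10*I/3 ≠ 0, so z = -3 - I/3 is a (simple) pole.
  P(-2 - 3*I) = -13 + 18*I ≠ 0, so z = -2 - 3*I is a (simple) pole.
  P(-1/3 - 3*I/2) = -71/18 - I ≠ 0, so z = -1/3 - 3*I/2 is a (simple) pole.

Poles of f: {-3 - I/3, -2 - 3*I, -1/3 - 3*I/2, 1}

Final answer: {-3 - I/3, -2 - 3*I, -1/3 - 3*I/2, 1}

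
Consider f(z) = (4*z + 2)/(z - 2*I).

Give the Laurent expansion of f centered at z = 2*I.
Put w = z - (2*I), i.e. z = w + 2*I. The denominator is w, so it suffices to rewrite the numerator in powers of w.

P(z) = 4*z + 2
P(w + 2*I) = 2 + 8*I + 4*w

Dividing each term by w:
  f = (2 + 8*I)/w + 4

Substituting back w = z - 2*I:
  f(z) = (2 + 8*I)/(z - 2*I) + 4

The series is finite because the numerator is a polynomial; the negative powers form the principal part, and the coefficient of 1/(z - 2*I) gives Res(f, 2*I) = 2 + 8*I.

Final answer: (2 + 8*I)/(z - 2*I) + 4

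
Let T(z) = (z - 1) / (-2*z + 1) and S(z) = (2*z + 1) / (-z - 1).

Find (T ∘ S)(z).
(-3*z - 2)/(5*z + 3)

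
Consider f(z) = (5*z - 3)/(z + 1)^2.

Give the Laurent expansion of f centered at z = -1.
Put w = z - (-1), i.e. z = w - 1. The denominator is w^2, so it suffices to rewrite the numerator in powers of w.

P(z) = 5*z - 3
P(w - 1) = -8 + 5*w

Dividing each term by w^2:
  f = -8/w^2 + 5/w

Substituting back w = z + 1:
  f(z) = -8/(z + 1)^2 + 5/(z + 1)

The series is finite because the numerator is a polynomial; the negative powers form the principal part, and the coefficient of 1/(z + 1) gives Res(f, -1) = 5.

Final answer: -8/(z + 1)^2 + 5/(z + 1)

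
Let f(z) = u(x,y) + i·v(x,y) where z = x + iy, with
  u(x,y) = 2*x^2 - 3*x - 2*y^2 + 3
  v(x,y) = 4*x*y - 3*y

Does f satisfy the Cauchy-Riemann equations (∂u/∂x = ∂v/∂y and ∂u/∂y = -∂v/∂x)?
∂u/∂x = 4*x - 3
∂v/∂y = 4*x - 3
∂u/∂y = -4*y
∂v/∂x = 4*y
∂u/∂x = ∂v/∂y and ∂u/∂y = -∂v/∂x hold identically; f is analytic.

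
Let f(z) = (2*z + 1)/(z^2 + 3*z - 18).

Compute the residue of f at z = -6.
11/9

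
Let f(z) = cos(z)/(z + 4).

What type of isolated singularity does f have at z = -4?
Write f(z) = g(z)/(z + 4) with g(z) = cos(z).
g is entire and g(-4) = cos(4) ≠ 0, so no factor of (z + 4) cancels: the Laurent expansion of f about z = -4 starts at the power -1, i.e. lim_{z→z₀} (z - z₀) f(z) = cos(4) is finite and nonzero.
So z = -4 is a pole of order 1.

Final answer: pole of order 1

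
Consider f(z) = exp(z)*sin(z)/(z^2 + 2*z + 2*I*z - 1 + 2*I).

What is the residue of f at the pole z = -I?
Write f(z) = P(z)/Q(z) with P(z) = exp(z)*sin(z) and Q(z) = z^2 + 2*z + 2*I*z - 1 + 2*I.
The denominator factors as Q(z) = (z + 2 + I)*(z + I), so z = -I is a simple zero of Q and P is analytic there; z = -I is therefore a simple pole and
  Res(f, z₀) = P(z₀)/Q'(z₀).

Q'(z) = 2*z + 2 + 2*I, so Q'(-I) = 2.
P(-I) = -I*exp(-I)*sinh(1).

Res(f, -I) = (-I*exp(-I)*sinh(1))/(2) = -I*exp(-I)*sinh(1)/2

Final answer: -I*exp(-I)*sinh(1)/2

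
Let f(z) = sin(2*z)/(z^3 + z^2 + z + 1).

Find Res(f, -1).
-sin(2)/2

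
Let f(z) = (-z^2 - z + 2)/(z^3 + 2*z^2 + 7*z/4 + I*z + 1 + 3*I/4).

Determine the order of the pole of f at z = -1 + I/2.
2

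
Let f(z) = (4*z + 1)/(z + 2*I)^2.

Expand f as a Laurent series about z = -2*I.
Put w = z - (-2*I), i.e. z = w - 2*I. The denominator is w^2, so it suffices to rewrite the numerator in powers of w.

P(z) = 4*z + 1
P(w - 2*I) = 1 - 8*I + 4*w

Dividing each term by w^2:
  f = (1 - 8*I)/w^2 + 4/w

Substituting back w = z + 2*I:
  f(z) = (1 - 8*I)/(z + 2*I)^2 + 4/(z + 2*I)

The series is finite because the numerator is a polynomial; the negative powers form the principal part, and the coefficient of 1/(z + 2*I) gives Res(f, -2*I) = 4.

Final answer: (1 - 8*I)/(z + 2*I)^2 + 4/(z + 2*I)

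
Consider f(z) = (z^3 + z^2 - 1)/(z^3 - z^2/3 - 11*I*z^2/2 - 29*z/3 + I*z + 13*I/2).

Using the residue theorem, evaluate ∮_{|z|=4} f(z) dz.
By the residue theorem, ∮_C f(z) dz = 2πi · (sum of the residues of f at the poles inside |z| = 4).

The denominator factors as (z - 3*I)*(z + 2/3 - I)*(z - 1 - 3*I/2), so the singularities of f are simple poles at z = 3*I, z = -2/3 + I, z = 1 + 3*I/2.
  |3*I|² = 9 < 16 = 4², so this pole is inside the contour.
  |-2/3 + I|² = 13/9 < 16 = 4², so this pole is inside the contour.
  |1 + 3*I/2|² = 13/4 < 16 = 4², so this pole is inside the contour.

With P(z) = z^3 + z^2 - 1 and Q(z) = z^3 - z^2/3 - 11*I*z^2/2 - 29*z/3 + I*z + 13*I/2, each pole is simple, so Res(f, z₀) = P(z₀)/Q'(z₀) with Q'(z) = 3*z^2 - 2*z/3 - 11*I*z - 29/3 + I.
  Res(f, 3*I) = P(3*I)/Q'(3*I) = (-10 - 27*I)/(-11/3 - I) = 573/130 + 801*I/130
  Res(f, -2/3 + I) = P(-2/3 + I)/Q'(-2/3 + I) = (4/27 - I)/(1/9 + 11*I/3) = -887/3270 - 53*I/1090
  Res(f, 1 + 3*I/2) = P(1 + 3*I/2)/Q'(1 + 3*I/2) = (-8 + 33*I/8)/(29/12 - 2*I) = -3972/1417 - 1737*I/2834

Sum of residues inside C: 4/3 + 11*I/2
∮_C f(z) dz = 2πi · (4/3 + 11*I/2) = pi*(-11 + 8*I/3)

Final answer: pi*(-11 + 8*I/3)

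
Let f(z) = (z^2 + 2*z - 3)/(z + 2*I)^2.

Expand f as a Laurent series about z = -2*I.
(-7 - 4*I)/(z + 2*I)^2 + (2 - 4*I)/(z + 2*I) + 1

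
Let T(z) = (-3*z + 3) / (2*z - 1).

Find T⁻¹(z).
(z + 3)/(2*z + 3)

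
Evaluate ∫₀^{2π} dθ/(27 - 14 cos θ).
Call the integral J. The integrand is 2π-periodic and we integrate over a full period, so shifting θ does not change the value (θ → θ + π flips the sign of the trig term). Hence
  J = ∫₀^{2π} dθ/(27 + 14 cos θ).
Put z = e^{iθ}: then cos θ = (z + 1/z)/2, dθ = dz/(iz), and z runs once counterclockwise around |z| = 1:
  J = ∮_{|z|=1} 1/(27 + 14*(z + 1/z)/2) · dz/(iz) = (2/i) ∮_{|z|=1} dz/(14*z^2 + 54*z + 14).
The roots of 14*z^2 + 54*z + 14 are z = (-27 ± sqrt(27^2 - 14^2))/14, with sqrt(533) = sqrt(533); their product is 1, so only z₊ = -27/14 + sqrt(533)/14 lies inside the unit circle (z₋ = -27/14 - sqrt(533)/14 lies outside).
z₊ is a simple zero of q(z) = 14*z^2 + 54*z + 14, so Res(1/q, z₊) = 1/q'(z₊) with q'(z) = 28*z + 54; and q'(z₊) = 14*(z₊ - z₋) = 2*sqrt(533).
Therefore J = (2/i) · 2πi · 1/(2*sqrt(533)) = 2*pi/(sqrt(533)) = 2*sqrt(533)*pi/533

Final answer: 2*sqrt(533)*pi/533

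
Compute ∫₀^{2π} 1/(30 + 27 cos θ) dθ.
2*sqrt(19)*pi/57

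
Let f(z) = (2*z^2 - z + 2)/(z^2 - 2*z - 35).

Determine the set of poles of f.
The singularities of f are the zeros of the denominator. Factoring,
  z^2 - 2*z - 35 = (z + 5)*(z - 7)
so the candidates are z = -5, z = 7.

Check the numerator P(z) = 2*z^2 - z + 2 at each one:
  P(-5) = 57 ≠ 0, so z = -5 is a (simple) pole.
  P(7) = 93 ≠ 0, so z = 7 is a (simple) pole.

Poles of f: {-5, 7}

Final answer: {-5, 7}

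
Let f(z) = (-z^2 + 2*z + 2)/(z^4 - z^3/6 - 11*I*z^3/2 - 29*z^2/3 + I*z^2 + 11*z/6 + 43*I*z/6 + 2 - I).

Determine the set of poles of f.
The singularities of f are the zeros of the denominator. Factoring,
  z^4 - z^3/6 - 11*I*z^3/2 - 29*z^2/3 + I*z^2 + 11*z/6 + 43*I*z/6 + 2 - I = (z + 1/3 - I)*(z - 1/2 - I/2)*(z - I)*(z - 3*I)
so the candidates are z = -1/3 + I, z = 1/2 + I/2, z = I, z = 3*I.

Check the numerator P(z) = -z^2 + 2*z + 2 at each one:
  P(-1/3 + I) = 20/9 + 8*I/3 ≠ 0, so z = -1/3 + I is a (simple) pole.
  P(1/2 + I/2) = 3 + I/2 ≠ 0, so z = 1/2 + I/2 is a (simple) pole.
  P(I) = 3 + 2*I ≠ 0, so z = I is a (simple) pole.
  P(3*I) = 11 + 6*I ≠ 0, so z = 3*I is a (simple) pole.

Poles of f: {-1/3 + I, I, 3*I, 1/2 + I/2}

Final answer: {-1/3 + I, I, 3*I, 1/2 + I/2}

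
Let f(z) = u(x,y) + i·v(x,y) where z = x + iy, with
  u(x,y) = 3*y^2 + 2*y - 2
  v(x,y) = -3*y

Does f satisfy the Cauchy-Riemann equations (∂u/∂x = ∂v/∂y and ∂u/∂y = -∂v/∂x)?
∂u/∂x = 0
∂v/∂y = -3
∂u/∂y = 6*y + 2
∂v/∂x = 0
∂u/∂x ≠ ∂v/∂y and ∂u/∂y ≠ -∂v/∂x; the Cauchy-Riemann equations are not satisfied, so f is not analytic.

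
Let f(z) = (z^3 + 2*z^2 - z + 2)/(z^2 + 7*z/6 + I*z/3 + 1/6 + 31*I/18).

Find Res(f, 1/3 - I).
-818/1989 - 382*I/1989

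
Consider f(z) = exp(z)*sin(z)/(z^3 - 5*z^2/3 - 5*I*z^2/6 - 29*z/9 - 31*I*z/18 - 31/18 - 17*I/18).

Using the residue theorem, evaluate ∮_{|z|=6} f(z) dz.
By the residue theorem, ∮_C f(z) dz = 2πi · (sum of the residues of f at the poles inside |z| = 6).

The denominator factors as (z - 3 - I)*(z + 2/3 - I/3)*(z + 2/3 + I/2), so the singularities of f are simple poles at z = 3 + I, z = -2/3 + I/3, z = -2/3 - I/2.
  |3 + I|² = 10 < 36 = 6², so this pole is inside the contour.
  |-2/3 + I/3|² = 5/9 < 36 = 6², so this pole is inside the contour.
  |-2/3 - I/2|² = 25/36 < 36 = 6², so this pole is inside the contour.

With P(z) = exp(z)*sin(z) and Q(z) = z^3 - 5*z^2/3 - 5*I*z^2/6 - 29*z/9 - 31*I*z/18 - 31/18 - 17*I/18, each pole is simple, so Res(f, z₀) = P(z₀)/Q'(z₀) with Q'(z) = 3*z^2 - 10*z/3 - 5*I*z/3 - 29/9 - 31*I/18.
  Res(f, 3 + I) = P(3 + I)/Q'(3 + I) = (exp(3 + I)*sin(3 + I))/(112/9 + 143*I/18) = (4032/70625 - 2574*I/70625)*exp(3 + I)*sin(3 + I)
  Res(f, -2/3 + I/3) = P(-2/3 + I/3)/Q'(-2/3 + I/3) = (-exp(-2/3 + I/3)*sin(2/3 - I/3))/(5/9 - 55*I/18) = (-36/625 - 198*I/625)*exp(-2/3 + I/3)*sin(2/3 - I/3)
  Res(f, -2/3 - I/2) = P(-2/3 - I/2)/Q'(-2/3 - I/2) = (-exp(-2/3 - I/2)*sin(2/3 + I/2))/(-5/4 + 55*I/18) = (324/2825 + 792*I/2825)*exp(-2/3 - I/2)*sin(2/3 + I/2)

Sum of residues inside C: (4032/70625 - 2574*I/70625)*exp(3 + I)*sin(3 + I) + (-36/625 - 198*I/625)*exp(-2/3 + I/3)*sin(2/3 - I/3) + (324/2825 + 792*I/2825)*exp(-2/3 - I/2)*sin(2/3 + I/2)
∮_C f(z) dz = 2πi · ((4032/70625 - 2574*I/70625)*exp(3 + I)*sin(3 + I) + (-36/625 - 198*I/625)*exp(-2/3 + I/3)*sin(2/3 - I/3) + (324/2825 + 792*I/2825)*exp(-2/3 - I/2)*sin(2/3 + I/2)) = pi*(396/625 - 72*I/625)*exp(-2/3 + I/3)*sin(2/3 - I/3) + pi*(-1584/2825 + 648*I/2825)*exp(-2/3 - I/2)*sin(2/3 + I/2) + pi*(5148/70625 + 8064*I/70625)*exp(3 + I)*sin(3 + I)

Final answer: pi*(396/625 - 72*I/625)*exp(-2/3 + I/3)*sin(2/3 - I/3) + pi*(-1584/2825 + 648*I/2825)*exp(-2/3 - I/2)*sin(2/3 + I/2) + pi*(5148/70625 + 8064*I/70625)*exp(3 + I)*sin(3 + I)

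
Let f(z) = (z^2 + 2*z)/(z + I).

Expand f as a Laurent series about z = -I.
(-1 - 2*I)/(z + I) + 2 - 2*I + (z + I)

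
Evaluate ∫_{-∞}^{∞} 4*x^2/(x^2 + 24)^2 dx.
Let f(z) = 4*z^2/(z^2 + 24)^2. The denominator has no real zeros and deg Q - deg P = 2 ≥ 2, so the integral of f over the upper semicircle |z| = R tends to 0 as R → ∞. Closing the contour in the upper half-plane,
  ∫_{-∞}^{∞} f(x) dx = 2πi · Σ Res(f, z_k)  over the poles with Im z_k > 0.

Zeros of the denominator: z^2 + 24 = 0 gives z = ±2*sqrt(6)*I.
Upper half-plane: z = 2*sqrt(6)*I (a pole of order 2).

Write f(z) = g(z)/(z - 2*sqrt(6)*I)^2 with g(z) = 4*z^2/(z + 2*sqrt(6)*I)^2. For a double pole, Res(f, z₀) = g'(z₀):
  g'(z) = 16*sqrt(6)*I*z/(z + 2*sqrt(6)*I)^3
  Res(f, 2*sqrt(6)*I) = g'(2*sqrt(6)*I) = -sqrt(6)*I/12

∫_{-∞}^{∞} f(x) dx = 2πi · (-sqrt(6)*I/12) = sqrt(6)*pi/6

Final answer: sqrt(6)*pi/6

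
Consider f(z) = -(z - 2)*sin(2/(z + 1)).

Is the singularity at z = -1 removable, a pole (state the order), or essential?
Let u = z + 1. Then
  sin(2/u) = Σ_{k≥0} (-1)^k (2)^(2k+1)/((2k+1)!·u^(2k+1)) = 2/u - 4/(3*u^3) + 4/(15*u^5) + ...
which has infinitely many negative powers of u, so sin(2/(z + 1)) has an essential singularity at z = -1.
The extra factor z - 2 is a nonzero polynomial; if the product had at most a pole at z = -1, dividing by that polynomial would leave sin(2/(z + 1)) with at most a pole too — contradiction. (Equivalently, the product's Laurent series still has infinitely many negative powers.)
So the singularity is essential.

Final answer: essential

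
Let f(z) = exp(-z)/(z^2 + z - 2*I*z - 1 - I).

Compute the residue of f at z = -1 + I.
-exp(1 - I)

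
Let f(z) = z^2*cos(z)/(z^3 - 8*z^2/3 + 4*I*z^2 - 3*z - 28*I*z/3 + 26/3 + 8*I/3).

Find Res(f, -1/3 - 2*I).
Write f(z) = P(z)/Q(z) with P(z) = z^2*cos(z) and Q(z) = z^3 - 8*z^2/3 + 4*I*z^2 - 3*z - 28*I*z/3 + 26/3 + 8*I/3.
The denominator factors as Q(z) = (z - 2)*(z + 1/3 + 2*I)*(z - 1 + 2*I), so z = -1/3 - 2*I is a simple zero of Q and P is analytic there; z = -1/3 - 2*I is therefore a simple pole and
  Res(f, z₀) = P(z₀)/Q'(z₀).

Q'(z) = 3*z^2 - 16*z/3 + 8*I*z - 3 - 28*I/3, so Q'(-1/3 - 2*I) = 28/9 + 8*I/3.
P(-1/3 - 2*I) = (-35/9 + 4*I/3)*cos(1/3 + 2*I).

Res(f, -1/3 - 2*I) = ((-35/9 + 4*I/3)*cos(1/3 + 2*I))/(28/9 + 8*I/3) = (-173/340 + 147*I/170)*cos(1/3 + 2*I)

Final answer: (-173/340 + 147*I/170)*cos(1/3 + 2*I)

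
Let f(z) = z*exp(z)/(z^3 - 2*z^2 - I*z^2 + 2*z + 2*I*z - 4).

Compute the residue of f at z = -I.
Write f(z) = P(z)/Q(z) with P(z) = z*exp(z) and Q(z) = z^3 - 2*z^2 - I*z^2 + 2*z + 2*I*z - 4.
The denominator factors as Q(z) = (z - 2*I)*(z - 2)*(z + I), so z = -I is a simple zero of Q and P is analytic there; z = -I is therefore a simple pole and
  Res(f, z₀) = P(z₀)/Q'(z₀).

Q'(z) = 3*z^2 - 4*z - 2*I*z + 2 + 2*I, so Q'(-I) = -3 + 6*I.
P(-I) = -I*exp(-I).

Res(f, -I) = (-I*exp(-I))/(-3 + 6*I) = (-2/15 + I/15)*exp(-I)

Final answer: (-2/15 + I/15)*exp(-I)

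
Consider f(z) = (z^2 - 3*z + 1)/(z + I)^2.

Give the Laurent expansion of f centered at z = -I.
Put w = z - (-I), i.e. z = w - I. The denominator is w^2, so it suffices to rewrite the numerator in powers of w.

P(z) = z^2 - 3*z + 1
P(w - I) = 3*I + (-3 - 2*I)*w + w^2

Dividing each term by w^2:
  f = 3*I/w^2 + (-3 - 2*I)/w + 1

Substituting back w = z + I:
  f(z) = 3*I/(z + I)^2 + (-3 - 2*I)/(z + I) + 1

The series is finite because the numerator is a polynomial; the negative powers form the principal part, and the coefficient of 1/(z + I) gives Res(f, -I) = -3 - 2*I.

Final answer: 3*I/(z + I)^2 + (-3 - 2*I)/(z + I) + 1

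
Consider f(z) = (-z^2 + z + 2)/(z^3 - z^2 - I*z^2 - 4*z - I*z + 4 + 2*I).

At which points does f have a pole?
The singularities of f are the zeros of the denominator. Factoring,
  z^3 - z^2 - I*z^2 - 4*z - I*z + 4 + 2*I = (z - 1)*(z + 2)*(z - 2 - I)
so the candidates are z = 1, z = -2, z = 2 + I.

Check the numerator P(z) = -z^2 + z + 2 at each one:
  P(1) = 2 ≠ 0, so z = 1 is a (simple) pole.
  P(-2) = -4 ≠ 0, so z = -2 is a (simple) pole.
  P(2 + I) = 1 - 3*I ≠ 0, so z = 2 + I is a (simple) pole.

Poles of f: {-2, 1, 2 + I}

Final answer: {-2, 1, 2 + I}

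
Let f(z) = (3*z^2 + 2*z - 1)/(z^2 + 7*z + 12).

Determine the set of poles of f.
The singularities of f are the zeros of the denominator. Factoring,
  z^2 + 7*z + 12 = (z + 3)*(z + 4)
so the candidates are z = -3, z = -4.

Check the numerator P(z) = 3*z^2 + 2*z - 1 at each one:
  P(-3) = 20 ≠ 0, so z = -3 is a (simple) pole.
  P(-4) = 39 ≠ 0, so z = -4 is a (simple) pole.

Poles of f: {-4, -3}

Final answer: {-4, -3}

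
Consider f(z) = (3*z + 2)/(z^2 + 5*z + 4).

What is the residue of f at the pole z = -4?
Write f(z) = P(z)/Q(z) with P(z) = 3*z + 2 and Q(z) = z^2 + 5*z + 4.
The denominator factors as Q(z) = (z + 4)*(z + 1), so z = -4 is a simple zero of Q and P is analytic there; z = -4 is therefore a simple pole and
  Res(f, z₀) = P(z₀)/Q'(z₀).

Q'(z) = 2*z + 5, so Q'(-4) = -3.
P(-4) = -10.

Res(f, -4) = (-10)/(-3) = 10/3

Final answer: 10/3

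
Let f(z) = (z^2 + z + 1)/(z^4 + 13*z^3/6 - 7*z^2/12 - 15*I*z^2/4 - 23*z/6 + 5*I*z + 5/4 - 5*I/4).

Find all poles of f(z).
The singularities of f are the zeros of the denominator. Factoring,
  z^4 + 13*z^3/6 - 7*z^2/12 - 15*I*z^2/4 - 23*z/6 + 5*I*z + 5/4 - 5*I/4 = (z - 1)*(z - 1/3)*(z + 1/2 - 3*I/2)*(z + 3 + 3*I/2)
so the candidates are z = 1, z = 1/3, z = -1/2 + 3*I/2, z = -3 - 3*I/2.

Check the numerator P(z) = z^2 + z + 1 at each one:
  P(1) = 3 ≠ 0, so z = 1 is a (simple) pole.
  P(1/3) = 13/9 ≠ 0, so z = 1/3 is a (simple) pole.
  P(-1/2 + 3*I/2) = -3/2 ≠ 0, so z = -1/2 + 3*I/2 is a (simple) pole.
  P(-3 - 3*I/2) = 19/4 + 15*I/2 ≠ 0, so z = -3 - 3*I/2 is a (simple) pole.

Poles of f: {-3 - 3*I/2, -1/2 + 3*I/2, 1/3, 1}

Final answer: {-3 - 3*I/2, -1/2 + 3*I/2, 1/3, 1}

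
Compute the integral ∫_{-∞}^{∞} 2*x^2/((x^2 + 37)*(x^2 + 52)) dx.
2*pi*(-sqrt(37) + 2*sqrt(13))/15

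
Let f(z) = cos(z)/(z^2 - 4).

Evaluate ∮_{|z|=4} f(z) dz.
By the residue theorem, ∮_C f(z) dz = 2πi · (sum of the residues of f at the poles inside |z| = 4).

The denominator factors as (z + 2)*(z - 2), so the singularities of f are simple poles at z = -2, z = 2.
  |-2|² = 4 < 16 = 4², so this pole is inside the contour.
  |2|² = 4 < 16 = 4², so this pole is inside the contour.

With P(z) = cos(z) and Q(z) = z^2 - 4, each pole is simple, so Res(f, z₀) = P(z₀)/Q'(z₀) with Q'(z) = 2*z.
  Res(f, -2) = P(-2)/Q'(-2) = (cos(2))/(-4) = -cos(2)/4
  Res(f, 2) = P(2)/Q'(2) = (cos(2))/(4) = cos(2)/4

Sum of residues inside C: 0
∮_C f(z) dz = 2πi · (0) = 0

Final answer: 0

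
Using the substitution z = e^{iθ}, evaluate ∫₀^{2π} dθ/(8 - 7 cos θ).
2*sqrt(15)*pi/15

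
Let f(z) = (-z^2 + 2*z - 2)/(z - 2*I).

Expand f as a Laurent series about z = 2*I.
Put w = z - (2*I), i.e. z = w + 2*I. The denominator is w, so it suffices to rewrite the numerator in powers of w.

P(z) = -z^2 + 2*z - 2
P(w + 2*I) = 2 + 4*I + (2 - 4*I)*w - w^2

Dividing each term by w:
  f = (2 + 4*I)/w + 2 - 4*I - w

Substituting back w = z - 2*I:
  f(z) = (2 + 4*I)/(z - 2*I) + 2 - 4*I - (z - 2*I)

The series is finite because the numerator is a polynomial; the negative powers form the principal part, and the coefficient of 1/(z - 2*I) gives Res(f, 2*I) = 2 + 4*I.

Final answer: (2 + 4*I)/(z - 2*I) + 2 - 4*I - (z - 2*I)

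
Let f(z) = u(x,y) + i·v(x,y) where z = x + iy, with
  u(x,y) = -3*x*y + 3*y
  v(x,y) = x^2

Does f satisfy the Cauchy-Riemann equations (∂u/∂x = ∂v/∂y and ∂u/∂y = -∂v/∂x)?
∂u/∂x = -3*y
∂v/∂y = 0
∂u/∂y = 3 - 3*x
∂v/∂x = 2*x
∂u/∂x ≠ ∂v/∂y and ∂u/∂y ≠ -∂v/∂x; the Cauchy-Riemann equations are not satisfied, so f is not analytic.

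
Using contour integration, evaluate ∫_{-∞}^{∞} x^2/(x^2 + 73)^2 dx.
Let f(z) = z^2/(z^2 + 73)^2. The denominator has no real zeros and deg Q - deg P = 2 ≥ 2, so the integral of f over the upper semicircle |z| = R tends to 0 as R → ∞. Closing the contour in the upper half-plane,
  ∫_{-∞}^{∞} f(x) dx = 2πi · Σ Res(f, z_k)  over the poles with Im z_k > 0.

Zeros of the denominator: z^2 + 73 = 0 gives z = ±sqrt(73)*I.
Upper half-plane: z = sqrt(73)*I (a pole of order 2).

Write f(z) = g(z)/(z - sqrt(73)*I)^2 with g(z) = z^2/(z + sqrt(73)*I)^2. For a double pole, Res(f, z₀) = g'(z₀):
  g'(z) = 2*sqrt(73)*I*z/(z + sqrt(73)*I)^3
  Res(f, sqrt(73)*I) = g'(sqrt(73)*I) = -sqrt(73)*I/292

∫_{-∞}^{∞} f(x) dx = 2πi · (-sqrt(73)*I/292) = sqrt(73)*pi/146

Final answer: sqrt(73)*pi/146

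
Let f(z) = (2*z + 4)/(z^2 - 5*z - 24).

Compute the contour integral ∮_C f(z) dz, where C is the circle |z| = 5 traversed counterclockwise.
By the residue theorem, ∮_C f(z) dz = 2πi · (sum of the residues of f at the poles inside |z| = 5).

The denominator factors as (z - 8)*(z + 3), so the singularities of f are simple poles at z = 8, z = -3.
  |8|² = 64 > 25 = 5², so this pole is outside the contour.
  |-3|² = 9 < 25 = 5², so this pole is inside the contour.

With P(z) = 2*z + 4 and Q(z) = z^2 - 5*z - 24, each pole is simple, so Res(f, z₀) = P(z₀)/Q'(z₀) with Q'(z) = 2*z - 5.
  Res(f, -3) = P(-3)/Q'(-3) = (-2)/(-11) = 2/11

∮_C f(z) dz = 2πi · (2/11) = 4*I*pi/11

Final answer: 4*I*pi/11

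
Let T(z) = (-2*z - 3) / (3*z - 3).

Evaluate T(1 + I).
-2/3 + 5*I/3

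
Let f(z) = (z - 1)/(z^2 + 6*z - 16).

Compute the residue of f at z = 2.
Write f(z) = P(z)/Q(z) with P(z) = z - 1 and Q(z) = z^2 + 6*z - 16.
The denominator factors as Q(z) = (z - 2)*(z + 8), so z = 2 is a simple zero of Q and P is analytic there; z = 2 is therefore a simple pole and
  Res(f, z₀) = P(z₀)/Q'(z₀).

Q'(z) = 2*z + 6, so Q'(2) = 10.
P(2) = 1.

Res(f, 2) = (1)/(10) = 1/10

Final answer: 1/10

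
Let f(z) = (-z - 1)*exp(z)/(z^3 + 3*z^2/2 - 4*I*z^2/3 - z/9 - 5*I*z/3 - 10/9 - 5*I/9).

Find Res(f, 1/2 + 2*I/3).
Write f(z) = P(z)/Q(z) with P(z) = (-z - 1)*exp(z) and Q(z) = z^3 + 3*z^2/2 - 4*I*z^2/3 - z/9 - 5*I*z/3 - 10/9 - 5*I/9.
The denominator factors as Q(z) = (z + 1 + I/3)*(z + 1 - I)*(z - 1/2 - 2*I/3), so z = 1/2 + 2*I/3 is a simple zero of Q and P is analytic there; z = 1/2 + 2*I/3 is therefore a simple pole and
  Res(f, z₀) = P(z₀)/Q'(z₀).

Q'(z) = 3*z^2 + 3*z - 8*I*z/3 - 1/9 - 5*I/3, so Q'(1/2 + 2*I/3) = 31/12 + I.
P(1/2 + 2*I/3) = (-3/2 - 2*I/3)*exp(1/2 + 2*I/3).

Res(f, 1/2 + 2*I/3) = ((-3/2 - 2*I/3)*exp(1/2 + 2*I/3))/(31/12 + I) = (-654/1105 - 32*I/1105)*exp(1/2 + 2*I/3)

Final answer: (-654/1105 - 32*I/1105)*exp(1/2 + 2*I/3)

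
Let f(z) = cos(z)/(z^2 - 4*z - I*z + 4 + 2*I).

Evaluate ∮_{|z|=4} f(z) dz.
-2*pi*cos(2) + 2*pi*cos(2 + I)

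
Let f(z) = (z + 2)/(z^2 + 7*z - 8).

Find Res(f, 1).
Write f(z) = P(z)/Q(z) with P(z) = z + 2 and Q(z) = z^2 + 7*z - 8.
The denominator factors as Q(z) = (z - 1)*(z + 8), so z = 1 is a simple zero of Q and P is analytic there; z = 1 is therefore a simple pole and
  Res(f, z₀) = P(z₀)/Q'(z₀).

Q'(z) = 2*z + 7, so Q'(1) = 9.
P(1) = 3.

Res(f, 1) = (3)/(9) = 1/3

Final answer: 1/3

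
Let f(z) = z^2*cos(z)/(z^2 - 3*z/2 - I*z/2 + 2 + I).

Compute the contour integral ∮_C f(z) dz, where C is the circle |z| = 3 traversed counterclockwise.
pi*(4/13 + 20*I/13)*cos(1 - I) + pi*(-17/13 + 19*I/13)*cos(1/2 + 3*I/2)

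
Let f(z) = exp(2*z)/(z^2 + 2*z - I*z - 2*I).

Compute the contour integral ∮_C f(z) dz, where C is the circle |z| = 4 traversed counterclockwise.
By the residue theorem, ∮_C f(z) dz = 2πi · (sum of the residues of f at the poles inside |z| = 4).

The denominator factors as (z + 2)*(z - I), so the singularities of f are simple poles at z = -2, z = I.
  |-2|² = 4 < 16 = 4², so this pole is inside the contour.
  |I|² = 1 < 16 = 4², so this pole is inside the contour.

With P(z) = exp(2*z) and Q(z) = z^2 + 2*z - I*z - 2*I, each pole is simple, so Res(f, z₀) = P(z₀)/Q'(z₀) with Q'(z) = 2*z + 2 - I.
  Res(f, -2) = P(-2)/Q'(-2) = (exp(-4))/(-2 - I) = (-2/5 + I/5)*exp(-4)
  Res(f, I) = P(I)/Q'(I) = (exp(2*I))/(2 + I) = (2/5 - I/5)*exp(2*I)

Sum of residues inside C: (-2/5 + I/5)*exp(-4) + (2/5 - I/5)*exp(2*I)
∮_C f(z) dz = 2πi · ((-2/5 + I/5)*exp(-4) + (2/5 - I/5)*exp(2*I)) = pi*(-2/5 - 4*I/5)*exp(-4) + pi*(2/5 + 4*I/5)*exp(2*I)

Final answer: pi*(-2/5 - 4*I/5)*exp(-4) + pi*(2/5 + 4*I/5)*exp(2*I)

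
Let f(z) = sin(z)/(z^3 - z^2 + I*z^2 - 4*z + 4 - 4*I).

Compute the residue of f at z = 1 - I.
Write f(z) = P(z)/Q(z) with P(z) = sin(z) and Q(z) = z^3 - z^2 + I*z^2 - 4*z + 4 - 4*I.
The denominator factors as Q(z) = (z + 2)*(z - 1 + I)*(z - 2), so z = 1 - I is a simple zero of Q and P is analytic there; z = 1 - I is therefore a simple pole and
  Res(f, z₀) = P(z₀)/Q'(z₀).

Q'(z) = 3*z^2 - 2*z + 2*I*z - 4, so Q'(1 - I) = -4 - 2*I.
P(1 - I) = sin(1 - I).

Res(f, 1 - I) = (sin(1 - I))/(-4 - 2*I) = (-1/5 + I/10)*sin(1 - I)

Final answer: (-1/5 + I/10)*sin(1 - I)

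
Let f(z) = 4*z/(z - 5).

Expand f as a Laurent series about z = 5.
Put w = z - (5), i.e. z = w + 5. The denominator is w, so it suffices to rewrite the numerator in powers of w.

P(z) = 4*z
P(w + 5) = 20 + 4*w

Dividing each term by w:
  f = 20/w + 4

Substituting back w = z - 5:
  f(z) = 20/(z - 5) + 4

The series is finite because the numerator is a polynomial; the negative powers form the principal part, and the coefficient of 1/(z - 5) gives Res(f, 5) = 20.

Final answer: 20/(z - 5) + 4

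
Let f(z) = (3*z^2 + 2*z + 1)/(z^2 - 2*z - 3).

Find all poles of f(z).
The singularities of f are the zeros of the denominator. Factoring,
  z^2 - 2*z - 3 = (z - 3)*(z + 1)
so the candidates are z = 3, z = -1.

Check the numerator P(z) = 3*z^2 + 2*z + 1 at each one:
  P(3) = 34 ≠ 0, so z = 3 is a (simple) pole.
  P(-1) = 2 ≠ 0, so z = -1 is a (simple) pole.

Poles of f: {-1, 3}

Final answer: {-1, 3}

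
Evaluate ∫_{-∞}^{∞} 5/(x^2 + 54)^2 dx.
5*sqrt(6)*pi/1944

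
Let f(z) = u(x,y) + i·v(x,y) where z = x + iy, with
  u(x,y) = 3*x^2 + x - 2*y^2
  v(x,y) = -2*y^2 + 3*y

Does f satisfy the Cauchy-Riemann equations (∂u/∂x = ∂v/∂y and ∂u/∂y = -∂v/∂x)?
∂u/∂x = 6*x + 1
∂v/∂y = 3 - 4*y
∂u/∂y = -4*y
∂v/∂x = 0
∂u/∂x ≠ ∂v/∂y and ∂u/∂y ≠ -∂v/∂x; the Cauchy-Riemann equations are not satisfied, so f is not analytic.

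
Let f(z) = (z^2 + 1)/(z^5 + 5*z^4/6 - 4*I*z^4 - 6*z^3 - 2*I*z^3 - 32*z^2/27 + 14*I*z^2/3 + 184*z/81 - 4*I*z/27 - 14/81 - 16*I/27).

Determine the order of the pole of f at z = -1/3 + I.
Factor the denominator:
  z^5 + 5*z^4/6 - 4*I*z^4 - 6*z^3 - 2*I*z^3 - 32*z^2/27 + 14*I*z^2/3 + 184*z/81 - 4*I*z/27 - 14/81 - 16*I/27 = (z + 1/3 - I)^4*(z - 1/2)

The numerator P(z) = z^2 + 1 has P(-1/3 + I) = 1/9 - 2*I/3 ≠ 0, so no factor of (z + 1/3 - I) cancels.
Near z = -1/3 + I we can therefore write f(z) = g(z)/(z + 1/3 - I)^4 with g analytic at -1/3 + I and g(-1/3 + I) ≠ 0 (g is the numerator divided by the remaining denominator factors).

Hence z = -1/3 + I is a pole of order 4.

Final answer: 4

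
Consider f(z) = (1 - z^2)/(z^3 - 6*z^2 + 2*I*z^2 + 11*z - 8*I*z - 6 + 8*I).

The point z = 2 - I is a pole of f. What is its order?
Factor the denominator:
  z^3 - 6*z^2 + 2*I*z^2 + 11*z - 8*I*z - 6 + 8*I = (z - 2 + I)^2*(z - 2)

The numerator P(z) = 1 - z^2 has P(2 - I) = -2 + 4*I ≠ 0, so no factor of (z - 2 + I) cancels.
Near z = 2 - I we can therefore write f(z) = g(z)/(z - 2 + I)^2 with g analytic at 2 - I and g(2 - I) ≠ 0 (g is the numerator divided by the remaining denominator factors).

Hence z = 2 - I is a pole of order 2.

Final answer: 2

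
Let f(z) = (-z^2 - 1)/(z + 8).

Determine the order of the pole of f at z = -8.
Factor the denominator:
  z + 8 = (z + 8)

The numerator P(z) = -z^2 - 1 has P(-8) = -65 ≠ 0, so no factor of (z + 8) cancels.
Near z = -8 we can therefore write f(z) = g(z)/(z + 8) with g analytic at -8 and g(-8) ≠ 0 (g is just the numerator).

Hence z = -8 is a pole of order 1.

Final answer: 1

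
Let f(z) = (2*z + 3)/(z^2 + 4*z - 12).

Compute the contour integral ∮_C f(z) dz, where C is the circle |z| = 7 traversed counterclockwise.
By the residue theorem, ∮_C f(z) dz = 2πi · (sum of the residues of f at the poles inside |z| = 7).

The denominator factors as (z + 6)*(z - 2), so the singularities of f are simple poles at z = -6, z = 2.
  |-6|² = 36 < 49 = 7², so this pole is inside the contour.
  |2|² = 4 < 49 = 7², so this pole is inside the contour.

With P(z) = 2*z + 3 and Q(z) = z^2 + 4*z - 12, each pole is simple, so Res(f, z₀) = P(z₀)/Q'(z₀) with Q'(z) = 2*z + 4.
  Res(f, -6) = P(-6)/Q'(-6) = (-9)/(-8) = 9/8
  Res(f, 2) = P(2)/Q'(2) = (7)/(8) = 7/8

Sum of residues inside C: 2
∮_C f(z) dz = 2πi · (2) = 4*I*pi

Final answer: 4*I*pi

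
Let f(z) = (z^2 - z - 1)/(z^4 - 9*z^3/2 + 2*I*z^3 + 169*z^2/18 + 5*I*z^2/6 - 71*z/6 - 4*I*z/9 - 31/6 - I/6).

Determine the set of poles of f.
The singularities of f are the zeros of the denominator. Factoring,
  z^4 - 9*z^3/2 + 2*I*z^3 + 169*z^2/18 + 5*I*z^2/6 - 71*z/6 - 4*I*z/9 - 31/6 - I/6 = (z - 3 + 3*I)*(z - 3/2 + I)*(z + 1/3)*(z - 1/3 - 2*I)
so the candidates are z = 3 - 3*I, z = 3/2 - I, z = -1/3, z = 1/3 + 2*I.

Check the numerator P(z) = z^2 - z - 1 at each one:
  P(3 - 3*I) = -4 - 15*I ≠ 0, so z = 3 - 3*I is a (simple) pole.
  P(3/2 - I) = -5/4 - 2*I ≠ 0, so z = 3/2 - I is a (simple) pole.
  P(-1/3) = -5/9 ≠ 0, so z = -1/3 is a (simple) pole.
  P(1/3 + 2*I) = -47/9 - 2*I/3 ≠ 0, so z = 1/3 + 2*I is a (simple) pole.

Poles of f: {-1/3, 1/3 + 2*I, 3/2 - I, 3 - 3*I}

Final answer: {-1/3, 1/3 + 2*I, 3/2 - I, 3 - 3*I}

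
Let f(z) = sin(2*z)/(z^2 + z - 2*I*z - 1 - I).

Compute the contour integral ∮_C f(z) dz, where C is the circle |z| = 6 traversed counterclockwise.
-2*pi*sinh(2) + 2*I*pi*sin(2 - 2*I)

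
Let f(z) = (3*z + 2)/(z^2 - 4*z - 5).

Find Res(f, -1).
Write f(z) = P(z)/Q(z) with P(z) = 3*z + 2 and Q(z) = z^2 - 4*z - 5.
The denominator factors as Q(z) = (z + 1)*(z - 5), so z = -1 is a simple zero of Q and P is analytic there; z = -1 is therefore a simple pole and
  Res(f, z₀) = P(z₀)/Q'(z₀).

Q'(z) = 2*z - 4, so Q'(-1) = -6.
P(-1) = -1.

Res(f, -1) = (-1)/(-6) = 1/6

Final answer: 1/6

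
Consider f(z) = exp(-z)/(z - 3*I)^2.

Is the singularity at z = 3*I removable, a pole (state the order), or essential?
pole of order 2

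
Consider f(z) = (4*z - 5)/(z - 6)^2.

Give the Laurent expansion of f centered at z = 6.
Put w = z - (6), i.e. z = w + 6. The denominator is w^2, so it suffices to rewrite the numerator in powers of w.

P(z) = 4*z - 5
P(w + 6) = 19 + 4*w

Dividing each term by w^2:
  f = 19/w^2 + 4/w

Substituting back w = z - 6:
  f(z) = 19/(z - 6)^2 + 4/(z - 6)

The series is finite because the numerator is a polynomial; the negative powers form the principal part, and the coefficient of 1/(z - 6) gives Res(f, 6) = 4.

Final answer: 19/(z - 6)^2 + 4/(z - 6)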